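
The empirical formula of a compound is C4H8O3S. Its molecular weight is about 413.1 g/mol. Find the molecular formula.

Empirical-formula mass = 136.17 g/mol
n = 413.1 / 136.17 = 3.03 ≈ 3
Molecular formula = (C4H8O3S)3 = C12H24O9S3

C12H24O9S3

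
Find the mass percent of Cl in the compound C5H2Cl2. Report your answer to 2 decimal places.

53.32%

Molar mass = 5(12.01) + 2(1.008) + 2(35.45) = 132.966 g/mol
Mass of Cl per mole = 2 × 35.45 = 70.900 g
% Cl = 70.900 / 132.966 × 100 = 53.32%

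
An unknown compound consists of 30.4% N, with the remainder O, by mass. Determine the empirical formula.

Assume 100 g: 30.4 g N, 69.6 g O.
N: 30.4 g ÷ 14.01 g/mol = 2.17 mol
O: 69.6 g ÷ 16.00 g/mol = 4.35 mol
Ratios (÷ 2.17): N 1.000, O 2.005
≈ 1:2 → NO2

NO2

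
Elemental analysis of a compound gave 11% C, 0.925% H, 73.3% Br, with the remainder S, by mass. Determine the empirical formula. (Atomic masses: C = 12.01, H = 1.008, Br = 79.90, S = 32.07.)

Assume 100 g: 11 g C, 0.925 g H, 73.3 g Br, 14.78 g S.
C: 11 g ÷ 12.01 g/mol = 0.9159 mol
H: 0.925 g ÷ 1.008 g/mol = 0.9177 mol
Br: 73.3 g ÷ 79.90 g/mol = 0.9174 mol
S: 14.78 g ÷ 32.07 g/mol = 0.4609 mol
Smallest is S at 0.4609 mol; normalising gives C 1.987, H 1.991, Br 1.991, S 1.000
≈ 2:2:2:1 → C2H2Br2S

C2H2Br2S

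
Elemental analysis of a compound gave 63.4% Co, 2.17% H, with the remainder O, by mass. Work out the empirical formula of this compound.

CoH2O2

Assume 100 g: 63.4 g Co, 2.17 g H, 34.43 g O.
Co: 63.4 g ÷ 58.93 g/mol = 1.076 mol
H: 2.17 g ÷ 1.008 g/mol = 2.153 mol
O: 34.43 g ÷ 16.00 g/mol = 2.152 mol
Divide by the smallest (1.076 mol Co): Co 1.000, H 2.001, O 2.000
→ CoH2O2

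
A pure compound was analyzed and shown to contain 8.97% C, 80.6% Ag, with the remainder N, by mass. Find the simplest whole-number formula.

Assume 100 g: 8.97 g C, 80.6 g Ag, 10.43 g N.
n(C) = 8.97/12.01 = 0.7469, n(Ag) = 80.6/107.87 = 0.7472, n(N) = 10.43/14.01 = 0.7445
Divide by the smallest (0.7445 mol N): C 1.003, Ag 1.004, N 1.000
→ CAgN

CAgN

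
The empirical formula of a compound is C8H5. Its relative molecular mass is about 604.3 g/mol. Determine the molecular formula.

C48H30

Empirical-formula mass = 101.12 g/mol
n = 604.3 / 101.12 = 5.98 ≈ 6
Molecular formula = (C8H5)6 = C48H30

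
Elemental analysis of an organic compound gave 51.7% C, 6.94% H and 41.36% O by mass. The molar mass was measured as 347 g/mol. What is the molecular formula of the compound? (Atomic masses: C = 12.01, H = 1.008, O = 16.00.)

Assume 100 g: 51.7 g C, 6.94 g H, 41.36 g O.
C: 51.7 g ÷ 12.01 g/mol = 4.305 mol
H: 6.94 g ÷ 1.008 g/mol = 6.885 mol
O: 41.36 g ÷ 16.00 g/mol = 2.585 mol
Ratios (÷ 2.585): C 1.665, H 2.663, O 1.000
Multiply by 3: C 5.00, H 7.99, O 3.00 → C5H8O3
Empirical-formula mass = 116.11 g/mol
n = 347 / 116.11 = 2.99 ≈ 3
Molecular formula = (C5H8O3)×3 = C15H24O9

C15H24O9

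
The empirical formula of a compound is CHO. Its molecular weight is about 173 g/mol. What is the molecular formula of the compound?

C6H6O6

Empirical-formula mass = 29.02 g/mol
n = 173 / 29.02 = 5.96 ≈ 6
Molecular formula = (CHO)6 = C6H6O6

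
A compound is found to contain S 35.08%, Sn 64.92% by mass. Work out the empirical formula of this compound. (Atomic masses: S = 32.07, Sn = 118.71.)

Assume 100 g: 35.08 g S, 64.92 g Sn.
Moles — S: 35.08 / 32.07 = 1.094 mol; Sn: 64.92 / 118.71 = 0.5469 mol
Ratios (÷ 0.5469): S 2.000, Sn 1.000
Ratio ≈ 2:1, so the empirical formula is S2Sn

S2Sn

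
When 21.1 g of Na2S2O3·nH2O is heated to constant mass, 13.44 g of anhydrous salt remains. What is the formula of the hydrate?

Mass of water lost = 21.1 − 13.44 = 7.66 g → 7.66 / 18.02 = 0.4251 mol H2O
Molar mass of Na2S2O3 = 158.12 g/mol → mol Na2S2O3 = 13.44 / 158.12 = 0.085
n = 0.4251 / 0.085 = 5.00 ≈ 5 → Na2S2O3·5H2O

Na2S2O3·5H2O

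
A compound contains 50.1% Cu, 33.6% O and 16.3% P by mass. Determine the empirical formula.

Cu3O8P2

Assume 100 g: 50.1 g Cu, 33.6 g O, 16.3 g P.
Moles — Cu: 50.1 / 63.55 = 0.7884 mol; O: 33.6 / 16.00 = 2.1 mol; P: 16.3 / 30.97 = 0.5263 mol
Ratios (÷ 0.5263): Cu 1.498, O 3.990, P 1.000
Scaling by 2: Cu 3.00, O 7.98, P 2.00 → Cu3O8P2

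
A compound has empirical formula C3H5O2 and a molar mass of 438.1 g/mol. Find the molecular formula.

C18H30O12

Empirical-formula mass = 73.07 g/mol
n = 438.1 / 73.07 = 6.00 ≈ 6
Molecular formula = (C3H5O2)6 = C18H30O12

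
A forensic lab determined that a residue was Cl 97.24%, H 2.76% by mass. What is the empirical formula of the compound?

Assume 100 g: 97.24 g Cl, 2.76 g H.
Cl: 97.24 g ÷ 35.45 g/mol = 2.743 mol
H: 2.76 g ÷ 1.008 g/mol = 2.738 mol
Ratios (÷ 2.738): Cl 1.002, H 1.000
≈ 1:1 → ClH

ClH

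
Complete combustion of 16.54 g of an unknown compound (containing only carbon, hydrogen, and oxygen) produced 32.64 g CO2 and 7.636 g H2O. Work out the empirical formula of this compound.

mol C = 32.64 / 44.01 = 0.7416; mass C = 0.7416 × 12.01 = 8.907 g
mol H = 2 × (7.636 / 18.02) = 0.8475; mass H = 0.8475 × 1.008 = 0.8543 g
mass O = 16.54 − (9.761) = 6.779 g → mol O = 0.4237
Smallest is O at 0.4237 mol; normalising gives C 1.751, H 2.000, O 1.000
Scaling by 4: C 7.00, H 8.00, O 4.00 → C7H8O4

C7H8O4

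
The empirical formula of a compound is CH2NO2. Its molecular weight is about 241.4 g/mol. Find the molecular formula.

C4H8N4O8

Empirical-formula mass = 60.04 g/mol
n = 241.4 / 60.04 = 4.02 ≈ 4
Molecular formula = (CH2NO2)4 = C4H8N4O8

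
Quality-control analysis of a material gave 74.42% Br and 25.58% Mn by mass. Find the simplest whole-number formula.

Assume 100 g: 74.42 g Br, 25.58 g Mn.
Br: 74.42 g ÷ 79.90 g/mol = 0.9314 mol
Mn: 25.58 g ÷ 54.94 g/mol = 0.4656 mol
Smallest is Mn at 0.4656 mol; normalising gives Br 2.000, Mn 1.000
Ratio ≈ 2:1, so the empirical formula is Br2Mn

Br2Mn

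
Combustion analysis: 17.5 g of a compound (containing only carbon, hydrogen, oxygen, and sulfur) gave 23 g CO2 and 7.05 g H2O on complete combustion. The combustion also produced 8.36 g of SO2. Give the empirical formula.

mol C = 23 / 44.01 = 0.5226; mass C = 0.5226 × 12.01 = 6.277 g
mol H = 2 × (7.05 / 18.02) = 0.7825; mass H = 0.7825 × 1.008 = 0.7887 g
mol S = 8.36 / 64.07 = 0.1305; mass S = 4.185 g
mass O = 17.5 − (11.25) = 6.250 g → mol O = 0.3906
Ratios (÷ 0.1305): C 4.005, H 5.997, O 2.994, S 1.000
→ C4H6O3S

C4H6O3S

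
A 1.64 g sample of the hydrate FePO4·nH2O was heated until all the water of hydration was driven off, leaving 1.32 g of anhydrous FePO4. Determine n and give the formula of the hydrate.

FePO4·2H2O

Mass of water lost = 1.64 − 1.32 = 0.32 g → 0.32 / 18.02 = 0.01776 mol H2O
Molar mass of FePO4 = 150.82 g/mol → mol FePO4 = 1.32 / 150.82 = 0.008752
n = 0.01776 / 0.008752 = 2.03 ≈ 2 → FePO4·2H2O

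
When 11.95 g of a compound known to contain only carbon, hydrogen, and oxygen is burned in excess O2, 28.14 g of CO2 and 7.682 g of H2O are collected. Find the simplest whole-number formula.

mol C = 28.14 / 44.01 = 0.6394; mass C = 0.6394 × 12.01 = 7.679 g
mol H = 2 × (7.682 / 18.02) = 0.8526; mass H = 0.8526 × 1.008 = 0.8594 g
mass O = 11.95 − (8.539) = 3.411 g → mol O = 0.2132
Ratios (÷ 0.2132): C 2.999, H 3.999, O 1.000
→ C3H4O

C3H4O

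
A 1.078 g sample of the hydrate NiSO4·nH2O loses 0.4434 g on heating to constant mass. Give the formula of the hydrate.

Mass of anhydrous NiSO4 = 1.078 − 0.4434 = 0.6346 g
mol H2O = 0.4434 / 18.02 = 0.02461
Molar mass of NiSO4 = 154.76 g/mol → mol NiSO4 = 0.6346 / 154.76 = 0.004101
n = 0.02461 / 0.004101 = 6.00 ≈ 6 → NiSO4·6H2O

NiSO4·6H2O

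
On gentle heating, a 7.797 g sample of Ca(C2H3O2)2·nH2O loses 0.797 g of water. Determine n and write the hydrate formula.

Mass of anhydrous Ca(C2H3O2)2 = 7.797 − 0.797 = 7 g
mol H2O = 0.797 / 18.02 = 0.04423
Molar mass of Ca(C2H3O2)2 = 158.17 g/mol → mol Ca(C2H3O2)2 = 7 / 158.17 = 0.04426
n = 0.04423 / 0.04426 = 1.00 ≈ 1 → Ca(C2H3O2)2·H2O

Ca(C2H3O2)2·H2O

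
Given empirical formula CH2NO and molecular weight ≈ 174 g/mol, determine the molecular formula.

Empirical-formula mass = 44.04 g/mol
n = 174 / 44.04 = 3.95 ≈ 4
Molecular formula = (CH2NO)4 = C4H8N4O4

C4H8N4O4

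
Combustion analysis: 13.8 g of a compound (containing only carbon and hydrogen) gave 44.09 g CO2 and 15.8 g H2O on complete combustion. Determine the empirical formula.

C4H7

mol C = 44.09 / 44.01 = 1.002; mass C = 1.002 × 12.01 = 12.03 g
mol H = 2 × (15.8 / 18.02) = 1.754; mass H = 1.754 × 1.008 = 1.768 g
Divide by the smallest (1.002 mol C): C 1.000, H 1.750
×4: C 4.00, H 7.00 → C4H7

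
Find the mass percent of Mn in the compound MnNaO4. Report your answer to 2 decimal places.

38.71%

Molar mass = 1(54.94) + 1(22.99) + 4(16.00) = 141.930 g/mol
Mass of Mn per mole = 1 × 54.94 = 54.940 g
% Mn = 54.940 / 141.930 × 100 = 38.71%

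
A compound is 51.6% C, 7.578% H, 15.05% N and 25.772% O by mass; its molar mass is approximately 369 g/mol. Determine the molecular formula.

C16H28N4O6

Assume 100 g: 51.6 g C, 7.578 g H, 15.05 g N, 25.772 g O.
Moles — C: 51.6 / 12.01 = 4.296 mol; H: 7.578 / 1.008 = 7.518 mol; N: 15.05 / 14.01 = 1.074 mol; O: 25.772 / 16.00 = 1.611 mol
Smallest is N at 1.074 mol; normalising gives C 4.000, H 6.998, N 1.000, O 1.499
Multiply by 2: C 8.00, H 14.00, N 2.00, O 3.00 → C8H14N2O3
Empirical-formula mass = 186.21 g/mol
n = 369 / 186.21 = 1.98 ≈ 2
Molecular formula = (C8H14N2O3)×2 = C16H28N4O6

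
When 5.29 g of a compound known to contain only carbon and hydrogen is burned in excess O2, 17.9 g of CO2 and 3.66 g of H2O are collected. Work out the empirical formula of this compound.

CH

mol C = 17.9 / 44.01 = 0.4067; mass C = 0.4067 × 12.01 = 4.885 g
mol H = 2 × (3.66 / 18.02) = 0.4062; mass H = 0.4062 × 1.008 = 0.4095 g
Ratios (÷ 0.4062): C 1.001, H 1.000
→ CH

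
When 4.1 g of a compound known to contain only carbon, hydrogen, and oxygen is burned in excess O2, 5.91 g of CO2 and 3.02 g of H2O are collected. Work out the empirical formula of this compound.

mol C = 5.91 / 44.01 = 0.1343; mass C = 0.1343 × 12.01 = 1.613 g
mol H = 2 × (3.02 / 18.02) = 0.3352; mass H = 0.3352 × 1.008 = 0.3379 g
mass O = 4.1 − (1.951) = 2.149 g → mol O = 0.1343
Smallest is C at 0.1343 mol; normalising gives C 1.000, H 2.496, O 1.000
Scaling by 2: C 2.00, H 4.99, O 2.00 → C2H5O2

C2H5O2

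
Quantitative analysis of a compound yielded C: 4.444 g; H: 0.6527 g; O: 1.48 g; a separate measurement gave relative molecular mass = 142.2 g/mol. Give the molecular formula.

C8H14O2

n(C) = 4.444/12.01 = 0.37, n(H) = 0.6527/1.008 = 0.6475, n(O) = 1.48/16.00 = 0.0925
Divide by the smallest (0.0925 mol O): C 4.000, H 7.000, O 1.000
Ratio ≈ 4:7:1, so the empirical formula is C4H7O
Empirical-formula mass = 71.10 g/mol
n = 142.2 / 71.10 = 2.00 ≈ 2
Molecular formula = (C4H7O)×2 = C8H14O2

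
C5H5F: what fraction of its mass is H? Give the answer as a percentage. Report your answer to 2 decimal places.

5.99%

Molar mass = 5(12.01) + 5(1.008) + 1(19.00) = 84.090 g/mol
Mass of H per mole = 5 × 1.008 = 5.040 g
% H = 5.040 / 84.090 × 100 = 5.99%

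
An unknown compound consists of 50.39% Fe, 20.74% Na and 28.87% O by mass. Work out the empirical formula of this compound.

FeNaO2

Assume 100 g: 50.39 g Fe, 20.74 g Na, 28.87 g O.
Fe: 50.39 g ÷ 55.85 g/mol = 0.9022 mol
Na: 20.74 g ÷ 22.99 g/mol = 0.9021 mol
O: 28.87 g ÷ 16.00 g/mol = 1.804 mol
Divide by the smallest (0.9021 mol Na): Fe 1.000, Na 1.000, O 2.000
→ FeNaO2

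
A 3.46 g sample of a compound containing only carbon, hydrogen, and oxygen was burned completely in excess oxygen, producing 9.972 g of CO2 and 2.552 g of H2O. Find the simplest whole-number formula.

C8H10O

mol C = 9.972 / 44.01 = 0.2266; mass C = 0.2266 × 12.01 = 2.721 g
mol H = 2 × (2.552 / 18.02) = 0.2832; mass H = 0.2832 × 1.008 = 0.2855 g
mass O = 3.46 − (3.007) = 0.4532 g → mol O = 0.02833
Smallest is O at 0.02833 mol; normalising gives C 7.999, H 9.999, O 1.000
≈ 8:10:1 → C8H10O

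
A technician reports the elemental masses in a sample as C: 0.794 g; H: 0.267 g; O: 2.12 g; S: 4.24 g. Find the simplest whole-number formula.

n(C) = 0.794/12.01 = 0.06611, n(H) = 0.267/1.008 = 0.2649, n(O) = 2.12/16.00 = 0.1325, n(S) = 4.24/32.07 = 0.1322
Divide by the smallest (0.06611 mol C): C 1.000, H 4.007, O 2.004, S 2.000
→ CH4O2S2

CH4O2S2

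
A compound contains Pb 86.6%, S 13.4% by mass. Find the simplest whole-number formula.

PbS

Assume 100 g: 86.6 g Pb, 13.4 g S.
Pb: 86.6 g ÷ 207.2 g/mol = 0.418 mol
S: 13.4 g ÷ 32.07 g/mol = 0.4178 mol
Ratios (÷ 0.4178): Pb 1.000, S 1.000
≈ 1:1 → PbS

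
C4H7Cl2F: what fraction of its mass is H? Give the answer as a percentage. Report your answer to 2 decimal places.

Molar mass = 4(12.01) + 7(1.008) + 2(35.45) + 1(19.00) = 144.996 g/mol
Mass of H per mole = 7 × 1.008 = 7.056 g
% H = 7.056 / 144.996 × 100 = 4.87%

4.87%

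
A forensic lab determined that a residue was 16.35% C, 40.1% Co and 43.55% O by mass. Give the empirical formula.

C2CoO4

Assume 100 g: 16.35 g C, 40.1 g Co, 43.55 g O.
n(C) = 16.35/12.01 = 1.361, n(Co) = 40.1/58.93 = 0.6805, n(O) = 43.55/16.00 = 2.722
Ratios (÷ 0.6805): C 2.001, Co 1.000, O 4.000
Ratio ≈ 2:1:4, so the empirical formula is C2CoO4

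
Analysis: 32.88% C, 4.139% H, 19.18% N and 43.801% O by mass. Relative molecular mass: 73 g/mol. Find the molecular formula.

C2H3NO2

Assume 100 g: 32.88 g C, 4.139 g H, 19.18 g N, 43.801 g O.
n(C) = 32.88/12.01 = 2.738, n(H) = 4.139/1.008 = 4.106, n(N) = 19.18/14.01 = 1.369, n(O) = 43.801/16.00 = 2.738
Smallest is N at 1.369 mol; normalising gives C 2.000, H 2.999, N 1.000, O 2.000
≈ 2:3:1:2 → C2H3NO2
Empirical-formula mass = 73.05 g/mol
n = 73 / 73.05 = 1.00 ≈ 1
Molecular formula = empirical formula = C2H3NO2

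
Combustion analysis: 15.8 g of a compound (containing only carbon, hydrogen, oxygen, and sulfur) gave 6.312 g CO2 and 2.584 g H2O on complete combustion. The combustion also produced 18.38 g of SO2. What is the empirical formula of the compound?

mol C = 6.312 / 44.01 = 0.1434; mass C = 0.1434 × 12.01 = 1.722 g
mol H = 2 × (2.584 / 18.02) = 0.2868; mass H = 0.2868 × 1.008 = 0.2891 g
mol S = 18.38 / 64.07 = 0.2869; mass S = 9.200 g
mass O = 15.8 − (11.21) = 4.588 g → mol O = 0.2868
Divide by the smallest (0.1434 mol C): C 1.000, H 2.000, O 2.000, S 2.000
Ratio ≈ 1:2:2:2, so the empirical formula is CH2O2S2

CH2O2S2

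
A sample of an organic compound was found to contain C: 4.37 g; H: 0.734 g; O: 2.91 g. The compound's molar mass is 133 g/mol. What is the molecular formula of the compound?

C6H12O3

C: 4.37 g ÷ 12.01 g/mol = 0.3639 mol
H: 0.734 g ÷ 1.008 g/mol = 0.7282 mol
O: 2.91 g ÷ 16.00 g/mol = 0.1819 mol
Divide by the smallest (0.1819 mol O): C 2.001, H 4.004, O 1.000
→ C2H4O
Empirical-formula mass = 44.05 g/mol
n = 133 / 44.05 = 3.02 ≈ 3
Molecular formula = (C2H4O)×3 = C6H12O3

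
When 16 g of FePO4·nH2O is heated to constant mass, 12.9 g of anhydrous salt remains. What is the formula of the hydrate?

Mass of water lost = 16 − 12.9 = 3.1 g → 3.1 / 18.02 = 0.172 mol H2O
Molar mass of FePO4 = 150.82 g/mol → mol FePO4 = 12.9 / 150.82 = 0.08553
n = 0.172 / 0.08553 = 2.01 ≈ 2 → FePO4·2H2O

FePO4·2H2O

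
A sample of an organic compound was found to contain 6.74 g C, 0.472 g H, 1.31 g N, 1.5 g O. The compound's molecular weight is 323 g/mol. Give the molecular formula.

C18H15N3O3

Moles — C: 6.74 / 12.01 = 0.5612 mol; H: 0.472 / 1.008 = 0.4683 mol; N: 1.31 / 14.01 = 0.0935 mol; O: 1.5 / 16.00 = 0.09375 mol
Smallest is N at 0.0935 mol; normalising gives C 6.002, H 5.008, N 1.000, O 1.003
≈ 6:5:1:1 → C6H5NO
Empirical-formula mass = 107.11 g/mol
n = 323 / 107.11 = 3.02 ≈ 3
Molecular formula = (C6H5NO)×3 = C18H15N3O3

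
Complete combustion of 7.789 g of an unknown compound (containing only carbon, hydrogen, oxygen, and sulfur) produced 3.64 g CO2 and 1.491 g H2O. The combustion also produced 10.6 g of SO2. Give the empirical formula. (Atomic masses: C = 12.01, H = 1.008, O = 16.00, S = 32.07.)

mol C = 3.64 / 44.01 = 0.08271; mass C = 0.08271 × 12.01 = 0.9933 g
mol H = 2 × (1.491 / 18.02) = 0.1655; mass H = 0.1655 × 1.008 = 0.1668 g
mol S = 10.6 / 64.07 = 0.1654; mass S = 5.306 g
mass O = 7.789 − (6.466) = 1.323 g → mol O = 0.08269
Divide by the smallest (0.08269 mol O): C 1.000, H 2.001, O 1.000, S 2.001
→ CH2OS2

CH2OS2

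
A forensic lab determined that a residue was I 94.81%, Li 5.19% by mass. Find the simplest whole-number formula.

Assume 100 g: 94.81 g I, 5.19 g Li.
Moles — I: 94.81 / 126.90 = 0.7471 mol; Li: 5.19 / 6.94 = 0.7478 mol
Smallest is I at 0.7471 mol; normalising gives I 1.000, Li 1.001
→ ILi

ILi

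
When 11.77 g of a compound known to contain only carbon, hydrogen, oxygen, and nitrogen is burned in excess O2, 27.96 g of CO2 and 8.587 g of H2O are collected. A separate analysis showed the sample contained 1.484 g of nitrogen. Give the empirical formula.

mol C = 27.96 / 44.01 = 0.6353; mass C = 0.6353 × 12.01 = 7.630 g
mol H = 2 × (8.587 / 18.02) = 0.9531; mass H = 0.9531 × 1.008 = 0.9607 g
mol N = 1.484 / 14.01 = 0.1059
mass O = 11.77 − (10.07) = 1.695 g → mol O = 0.1060
Smallest is N at 0.1059 mol; normalising gives C 5.998, H 8.997, N 1.000, O 1.000
Ratio ≈ 6:9:1:1, so the empirical formula is C6H9NO

C6H9NO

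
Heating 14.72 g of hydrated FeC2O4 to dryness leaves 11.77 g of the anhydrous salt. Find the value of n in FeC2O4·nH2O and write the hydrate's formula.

FeC2O4·2H2O

Mass of water lost = 14.72 − 11.77 = 2.95 g → 2.95 / 18.02 = 0.1637 mol H2O
Molar mass of FeC2O4 = 143.87 g/mol → mol FeC2O4 = 11.77 / 143.87 = 0.08181
n = 0.1637 / 0.08181 = 2.00 ≈ 2 → FeC2O4·2H2O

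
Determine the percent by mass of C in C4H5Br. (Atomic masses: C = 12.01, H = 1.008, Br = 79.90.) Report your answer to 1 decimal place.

Molar mass = 4(12.01) + 5(1.008) + 1(79.90) = 132.980 g/mol
Mass of C per mole = 4 × 12.01 = 48.040 g
% C = 48.040 / 132.980 × 100 = 36.1%

36.1%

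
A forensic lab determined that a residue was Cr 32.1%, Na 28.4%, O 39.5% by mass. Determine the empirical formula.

Assume 100 g: 32.1 g Cr, 28.4 g Na, 39.5 g O.
n(Cr) = 32.1/52.00 = 0.6173, n(Na) = 28.4/22.99 = 1.235, n(O) = 39.5/16.00 = 2.469
Ratios (÷ 0.6173): Cr 1.000, Na 2.001, O 3.999
Ratio ≈ 1:2:4, so the empirical formula is CrNa2O4

CrNa2O4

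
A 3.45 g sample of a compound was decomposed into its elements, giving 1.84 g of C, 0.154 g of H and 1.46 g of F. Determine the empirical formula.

C2H2F

Moles — C: 1.84 / 12.01 = 0.1532 mol; H: 0.154 / 1.008 = 0.1528 mol; F: 1.46 / 19.00 = 0.07684 mol
Ratios (÷ 0.07684): C 1.994, H 1.988, F 1.000
≈ 2:2:1 → C2H2F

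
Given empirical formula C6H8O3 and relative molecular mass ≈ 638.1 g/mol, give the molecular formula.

C30H40O15

Empirical-formula mass = 128.12 g/mol
n = 638.1 / 128.12 = 4.98 ≈ 5
Molecular formula = (C6H8O3)5 = C30H40O15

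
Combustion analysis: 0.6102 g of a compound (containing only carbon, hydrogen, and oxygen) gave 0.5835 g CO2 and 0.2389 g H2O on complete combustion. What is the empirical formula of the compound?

mol C = 0.5835 / 44.01 = 0.01326; mass C = 0.01326 × 12.01 = 0.1592 g
mol H = 2 × (0.2389 / 18.02) = 0.02651; mass H = 0.02651 × 1.008 = 0.02673 g
mass O = 0.6102 − (0.1860) = 0.4242 g → mol O = 0.02652
Ratios (÷ 0.01326): C 1.000, H 2.000, O 2.000
Ratio ≈ 1:2:2, so the empirical formula is CH2O2

CH2O2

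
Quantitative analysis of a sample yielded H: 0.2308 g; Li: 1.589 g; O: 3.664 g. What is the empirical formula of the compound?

HLiO

n(H) = 0.2308/1.008 = 0.229, n(Li) = 1.589/6.94 = 0.229, n(O) = 3.664/16.00 = 0.229
Smallest is Li at 0.229 mol; normalising gives H 1.000, Li 1.000, O 1.000
Ratio ≈ 1:1:1, so the empirical formula is HLiO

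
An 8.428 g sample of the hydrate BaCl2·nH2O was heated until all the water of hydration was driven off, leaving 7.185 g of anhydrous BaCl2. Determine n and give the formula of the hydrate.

BaCl2·2H2O

Mass of water lost = 8.428 − 7.185 = 1.243 g → 1.243 / 18.02 = 0.06898 mol H2O
Molar mass of BaCl2 = 208.23 g/mol → mol BaCl2 = 7.185 / 208.23 = 0.03451
n = 0.06898 / 0.03451 = 2.00 ≈ 2 → BaCl2·2H2O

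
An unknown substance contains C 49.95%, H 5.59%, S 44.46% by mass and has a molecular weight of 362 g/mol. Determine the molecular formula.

Assume 100 g: 49.95 g C, 5.59 g H, 44.46 g S.
n(C) = 49.95/12.01 = 4.159, n(H) = 5.59/1.008 = 5.546, n(S) = 44.46/32.07 = 1.386
Smallest is S at 1.386 mol; normalising gives C 3.000, H 4.000, S 1.000
≈ 3:4:1 → C3H4S
Empirical-formula mass = 72.13 g/mol
n = 362 / 72.13 = 5.02 ≈ 5
Molecular formula = (C3H4S)×5 = C15H20S5

C15H20S5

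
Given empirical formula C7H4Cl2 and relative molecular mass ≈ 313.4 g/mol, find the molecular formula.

C14H8Cl4

Empirical-formula mass = 159.00 g/mol
n = 313.4 / 159.00 = 1.97 ≈ 2
Molecular formula = (C7H4Cl2)2 = C14H8Cl4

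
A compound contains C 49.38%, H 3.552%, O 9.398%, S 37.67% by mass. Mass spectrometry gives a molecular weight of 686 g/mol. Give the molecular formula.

C28H24O4S8

Assume 100 g: 49.38 g C, 3.552 g H, 9.398 g O, 37.67 g S.
C: 49.38 g ÷ 12.01 g/mol = 4.112 mol
H: 3.552 g ÷ 1.008 g/mol = 3.524 mol
O: 9.398 g ÷ 16.00 g/mol = 0.5874 mol
S: 37.67 g ÷ 32.07 g/mol = 1.175 mol
Divide by the smallest (0.5874 mol O): C 7.000, H 5.999, O 1.000, S 2.000
→ C7H6OS2
Empirical-formula mass = 170.26 g/mol
n = 686 / 170.26 = 4.03 ≈ 4
Molecular formula = (C7H6OS2)×4 = C28H24O4S8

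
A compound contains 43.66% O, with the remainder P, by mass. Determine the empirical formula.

Assume 100 g: 43.66 g O, 56.34 g P.
n(O) = 43.66/16.00 = 2.729, n(P) = 56.34/30.97 = 1.819
Ratios (÷ 1.819): O 1.500, P 1.000
Multiply by 2: O 3.00, P 2.00 → O3P2

O3P2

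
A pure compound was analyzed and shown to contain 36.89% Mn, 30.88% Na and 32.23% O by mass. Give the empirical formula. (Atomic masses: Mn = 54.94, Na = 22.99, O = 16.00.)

MnNa2O3

Assume 100 g: 36.89 g Mn, 30.88 g Na, 32.23 g O.
n(Mn) = 36.89/54.94 = 0.6715, n(Na) = 30.88/22.99 = 1.343, n(O) = 32.23/16.00 = 2.014
Divide by the smallest (0.6715 mol Mn): Mn 1.000, Na 2.000, O 3.000
Ratio ≈ 1:2:3, so the empirical formula is MnNa2O3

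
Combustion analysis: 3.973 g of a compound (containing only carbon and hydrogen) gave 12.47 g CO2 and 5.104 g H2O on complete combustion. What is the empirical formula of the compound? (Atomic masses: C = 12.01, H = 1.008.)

mol C = 12.47 / 44.01 = 0.2833; mass C = 0.2833 × 12.01 = 3.403 g
mol H = 2 × (5.104 / 18.02) = 0.5665; mass H = 0.5665 × 1.008 = 0.5710 g
Ratios (÷ 0.2833): C 1.000, H 1.999
→ CH2

CH2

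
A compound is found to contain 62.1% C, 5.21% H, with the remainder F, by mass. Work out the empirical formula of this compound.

C3H3F

Assume 100 g: 62.1 g C, 5.21 g H, 32.69 g F.
Moles — C: 62.1 / 12.01 = 5.171 mol; H: 5.21 / 1.008 = 5.169 mol; F: 32.69 / 19.00 = 1.721 mol
Smallest is F at 1.721 mol; normalising gives C 3.005, H 3.004, F 1.000
Ratio ≈ 3:3:1, so the empirical formula is C3H3F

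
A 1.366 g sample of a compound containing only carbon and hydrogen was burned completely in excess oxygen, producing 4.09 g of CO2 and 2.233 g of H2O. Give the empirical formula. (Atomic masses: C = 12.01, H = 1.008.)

C3H8

mol C = 4.09 / 44.01 = 0.09293; mass C = 0.09293 × 12.01 = 1.116 g
mol H = 2 × (2.233 / 18.02) = 0.2478; mass H = 0.2478 × 1.008 = 0.2498 g
Smallest is C at 0.09293 mol; normalising gives C 1.000, H 2.667
×3: C 3.00, H 8.00 → C3H8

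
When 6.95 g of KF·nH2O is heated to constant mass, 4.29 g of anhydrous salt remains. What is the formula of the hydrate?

KF·2H2O

Mass of water lost = 6.95 − 4.29 = 2.66 g → 2.66 / 18.02 = 0.1476 mol H2O
Molar mass of KF = 58.10 g/mol → mol KF = 4.29 / 58.10 = 0.07384
n = 0.1476 / 0.07384 = 2.00 ≈ 2 → KF·2H2O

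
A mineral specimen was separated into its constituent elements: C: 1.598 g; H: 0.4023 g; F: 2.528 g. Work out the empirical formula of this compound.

C: 1.598 g ÷ 12.01 g/mol = 0.1331 mol
H: 0.4023 g ÷ 1.008 g/mol = 0.3991 mol
F: 2.528 g ÷ 19.00 g/mol = 0.1331 mol
Smallest is F at 0.1331 mol; normalising gives C 1.000, H 3.000, F 1.000
→ CH3F

CH3F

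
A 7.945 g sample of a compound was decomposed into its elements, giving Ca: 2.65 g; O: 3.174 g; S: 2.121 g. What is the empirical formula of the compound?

CaO3S

Moles — Ca: 2.65 / 40.08 = 0.06612 mol; O: 3.174 / 16.00 = 0.1984 mol; S: 2.121 / 32.07 = 0.06614 mol
Smallest is Ca at 0.06612 mol; normalising gives Ca 1.000, O 3.000, S 1.000
≈ 1:3:1 → CaO3S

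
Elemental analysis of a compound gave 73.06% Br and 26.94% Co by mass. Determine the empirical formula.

Assume 100 g: 73.06 g Br, 26.94 g Co.
Moles — Br: 73.06 / 79.90 = 0.9144 mol; Co: 26.94 / 58.93 = 0.4572 mol
Smallest is Co at 0.4572 mol; normalising gives Br 2.000, Co 1.000
Ratio ≈ 2:1, so the empirical formula is Br2Co

Br2Co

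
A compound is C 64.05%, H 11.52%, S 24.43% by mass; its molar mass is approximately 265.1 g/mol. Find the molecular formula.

C14H30S2

Assume 100 g: 64.05 g C, 11.52 g H, 24.43 g S.
n(C) = 64.05/12.01 = 5.333, n(H) = 11.52/1.008 = 11.43, n(S) = 24.43/32.07 = 0.7618
Ratios (÷ 0.7618): C 7.001, H 15.003, S 1.000
Ratio ≈ 7:15:1, so the empirical formula is C7H15S
Empirical-formula mass = 131.26 g/mol
n = 265.1 / 131.26 = 2.02 ≈ 2
Molecular formula = (C7H15S)×2 = C14H30S2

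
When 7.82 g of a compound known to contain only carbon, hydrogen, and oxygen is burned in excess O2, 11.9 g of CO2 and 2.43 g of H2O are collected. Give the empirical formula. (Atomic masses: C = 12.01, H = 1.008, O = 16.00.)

mol C = 11.9 / 44.01 = 0.2704; mass C = 0.2704 × 12.01 = 3.247 g
mol H = 2 × (2.43 / 18.02) = 0.2697; mass H = 0.2697 × 1.008 = 0.2719 g
mass O = 7.82 − (3.519) = 4.301 g → mol O = 0.2688
Ratios (÷ 0.2688): C 1.006, H 1.003, O 1.000
Ratio ≈ 1:1:1, so the empirical formula is CHO

CHO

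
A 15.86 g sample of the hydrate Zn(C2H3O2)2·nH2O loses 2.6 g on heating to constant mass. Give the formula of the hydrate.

Mass of anhydrous Zn(C2H3O2)2 = 15.86 − 2.6 = 13.26 g
mol H2O = 2.6 / 18.02 = 0.1443
Molar mass of Zn(C2H3O2)2 = 183.47 g/mol → mol Zn(C2H3O2)2 = 13.26 / 183.47 = 0.07227
n = 0.1443 / 0.07227 = 2.00 ≈ 2 → Zn(C2H3O2)2·2H2O

Zn(C2H3O2)2·2H2O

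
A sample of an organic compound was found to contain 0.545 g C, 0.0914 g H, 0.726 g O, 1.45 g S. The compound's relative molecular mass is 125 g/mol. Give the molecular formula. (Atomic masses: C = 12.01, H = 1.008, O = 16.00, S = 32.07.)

C: 0.545 g ÷ 12.01 g/mol = 0.04538 mol
H: 0.0914 g ÷ 1.008 g/mol = 0.09067 mol
O: 0.726 g ÷ 16.00 g/mol = 0.04537 mol
S: 1.45 g ÷ 32.07 g/mol = 0.04521 mol
Divide by the smallest (0.04521 mol S): C 1.004, H 2.005, O 1.004, S 1.000
≈ 1:2:1:1 → CH2OS
Empirical-formula mass = 62.10 g/mol
n = 125 / 62.10 = 2.01 ≈ 2
Molecular formula = (CH2OS)×2 = C2H4O2S2

C2H4O2S2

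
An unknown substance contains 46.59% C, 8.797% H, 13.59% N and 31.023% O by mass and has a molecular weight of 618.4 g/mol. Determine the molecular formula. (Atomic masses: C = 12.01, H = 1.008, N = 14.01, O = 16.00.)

C24H54N6O12

Assume 100 g: 46.59 g C, 8.797 g H, 13.59 g N, 31.023 g O.
n(C) = 46.59/12.01 = 3.879, n(H) = 8.797/1.008 = 8.727, n(N) = 13.59/14.01 = 0.97, n(O) = 31.023/16.00 = 1.939
Smallest is N at 0.97 mol; normalising gives C 3.999, H 8.997, N 1.000, O 1.999
≈ 4:9:1:2 → C4H9NO2
Empirical-formula mass = 103.12 g/mol
n = 618.4 / 103.12 = 6.00 ≈ 6
Molecular formula = (C4H9NO2)×6 = C24H54N6O12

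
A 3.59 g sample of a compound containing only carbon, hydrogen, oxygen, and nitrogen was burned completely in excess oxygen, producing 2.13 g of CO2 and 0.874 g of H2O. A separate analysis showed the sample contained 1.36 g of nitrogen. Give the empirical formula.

CH2N2O2

mol C = 2.13 / 44.01 = 0.04840; mass C = 0.04840 × 12.01 = 0.5813 g
mol H = 2 × (0.874 / 18.02) = 0.09700; mass H = 0.09700 × 1.008 = 0.09778 g
mol N = 1.36 / 14.01 = 0.09707
mass O = 3.59 − (2.039) = 1.551 g → mol O = 0.09693
Divide by the smallest (0.0484 mol C): C 1.000, H 2.004, N 2.006, O 2.003
≈ 1:2:2:2 → CH2N2O2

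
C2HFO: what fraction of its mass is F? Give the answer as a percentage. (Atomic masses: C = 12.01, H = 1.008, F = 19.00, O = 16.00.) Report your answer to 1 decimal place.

31.7%

Molar mass = 2(12.01) + 1(1.008) + 1(19.00) + 1(16.00) = 60.028 g/mol
Mass of F per mole = 1 × 19.00 = 19.000 g
% F = 19.000 / 60.028 × 100 = 31.7%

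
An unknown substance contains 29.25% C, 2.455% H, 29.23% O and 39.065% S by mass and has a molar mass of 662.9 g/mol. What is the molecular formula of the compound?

C16H16O12S8

Assume 100 g: 29.25 g C, 2.455 g H, 29.23 g O, 39.065 g S.
Moles — C: 29.25 / 12.01 = 2.435 mol; H: 2.455 / 1.008 = 2.436 mol; O: 29.23 / 16.00 = 1.827 mol; S: 39.065 / 32.07 = 1.218 mol
Smallest is S at 1.218 mol; normalising gives C 1.999, H 1.999, O 1.500, S 1.000
Multiply by 2: C 4.00, H 4.00, O 3.00, S 2.00 → C4H4O3S2
Empirical-formula mass = 164.21 g/mol
n = 662.9 / 164.21 = 4.04 ≈ 4
Molecular formula = (C4H4O3S2)×4 = C16H16O12S8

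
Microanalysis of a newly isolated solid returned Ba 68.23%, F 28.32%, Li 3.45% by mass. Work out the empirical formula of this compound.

BaF3Li

Assume 100 g: 68.23 g Ba, 28.32 g F, 3.45 g Li.
Ba: 68.23 g ÷ 137.33 g/mol = 0.4968 mol
F: 28.32 g ÷ 19.00 g/mol = 1.491 mol
Li: 3.45 g ÷ 6.94 g/mol = 0.4971 mol
Ratios (÷ 0.4968): Ba 1.000, F 3.000, Li 1.001
≈ 1:3:1 → BaF3Li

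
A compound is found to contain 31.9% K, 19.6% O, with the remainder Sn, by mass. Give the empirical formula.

K2O3Sn

Assume 100 g: 31.9 g K, 19.6 g O, 48.5 g Sn.
Moles — K: 31.9 / 39.10 = 0.8159 mol; O: 19.6 / 16.00 = 1.225 mol; Sn: 48.5 / 118.71 = 0.4086 mol
Smallest is Sn at 0.4086 mol; normalising gives K 1.997, O 2.998, Sn 1.000
Ratio ≈ 2:3:1, so the empirical formula is K2O3Sn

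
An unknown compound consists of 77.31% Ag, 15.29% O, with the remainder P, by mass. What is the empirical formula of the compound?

Ag3O4P

Assume 100 g: 77.31 g Ag, 15.29 g O, 7.4 g P.
Ag: 77.31 g ÷ 107.87 g/mol = 0.7167 mol
O: 15.29 g ÷ 16.00 g/mol = 0.9556 mol
P: 7.4 g ÷ 30.97 g/mol = 0.2389 mol
Ratios (÷ 0.2389): Ag 2.999, O 3.999, P 1.000
Ratio ≈ 3:4:1, so the empirical formula is Ag3O4P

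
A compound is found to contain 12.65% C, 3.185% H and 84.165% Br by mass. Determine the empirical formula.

CH3Br

Assume 100 g: 12.65 g C, 3.185 g H, 84.165 g Br.
C: 12.65 g ÷ 12.01 g/mol = 1.053 mol
H: 3.185 g ÷ 1.008 g/mol = 3.16 mol
Br: 84.165 g ÷ 79.90 g/mol = 1.053 mol
Smallest is C at 1.053 mol; normalising gives C 1.000, H 3.000, Br 1.000
Ratio ≈ 1:3:1, so the empirical formula is CH3Br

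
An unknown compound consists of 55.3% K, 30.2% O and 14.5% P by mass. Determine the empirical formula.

Assume 100 g: 55.3 g K, 30.2 g O, 14.5 g P.
Moles — K: 55.3 / 39.10 = 1.414 mol; O: 30.2 / 16.00 = 1.887 mol; P: 14.5 / 30.97 = 0.4682 mol
Smallest is P at 0.4682 mol; normalising gives K 3.021, O 4.031, P 1.000
≈ 3:4:1 → K3O4P

K3O4P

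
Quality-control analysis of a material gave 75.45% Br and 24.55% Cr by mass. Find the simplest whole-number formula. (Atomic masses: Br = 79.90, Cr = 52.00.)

Br2Cr

Assume 100 g: 75.45 g Br, 24.55 g Cr.
n(Br) = 75.45/79.90 = 0.9443, n(Cr) = 24.55/52.00 = 0.4721
Smallest is Cr at 0.4721 mol; normalising gives Br 2.000, Cr 1.000
Ratio ≈ 2:1, so the empirical formula is Br2Cr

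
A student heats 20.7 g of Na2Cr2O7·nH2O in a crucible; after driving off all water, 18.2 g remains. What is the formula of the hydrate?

Na2Cr2O7·2H2O

Mass of water lost = 20.7 − 18.2 = 2.5 g → 2.5 / 18.02 = 0.1387 mol H2O
Molar mass of Na2Cr2O7 = 261.98 g/mol → mol Na2Cr2O7 = 18.2 / 261.98 = 0.06947
n = 0.1387 / 0.06947 = 2.00 ≈ 2 → Na2Cr2O7·2H2O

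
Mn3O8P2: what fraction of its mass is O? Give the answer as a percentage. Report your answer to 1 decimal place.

36.1%

Molar mass = 3(54.94) + 8(16.00) + 2(30.97) = 354.760 g/mol
Mass of O per mole = 8 × 16.00 = 128.000 g
% O = 128.000 / 354.760 × 100 = 36.1%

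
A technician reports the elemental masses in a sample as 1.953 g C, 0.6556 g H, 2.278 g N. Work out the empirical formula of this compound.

C: 1.953 g ÷ 12.01 g/mol = 0.1626 mol
H: 0.6556 g ÷ 1.008 g/mol = 0.6504 mol
N: 2.278 g ÷ 14.01 g/mol = 0.1626 mol
Smallest is N at 0.1626 mol; normalising gives C 1.000, H 4.000, N 1.000
≈ 1:4:1 → CH4N

CH4N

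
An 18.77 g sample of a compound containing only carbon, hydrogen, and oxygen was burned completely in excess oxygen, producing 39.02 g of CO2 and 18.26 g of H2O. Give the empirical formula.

C7H16O3

mol C = 39.02 / 44.01 = 0.8866; mass C = 0.8866 × 12.01 = 10.65 g
mol H = 2 × (18.26 / 18.02) = 2.027; mass H = 2.027 × 1.008 = 2.043 g
mass O = 18.77 − (12.69) = 6.079 g → mol O = 0.3799
Smallest is O at 0.3799 mol; normalising gives C 2.334, H 5.334, O 1.000
Scaling by 3: C 7.00, H 16.00, O 3.00 → C7H16O3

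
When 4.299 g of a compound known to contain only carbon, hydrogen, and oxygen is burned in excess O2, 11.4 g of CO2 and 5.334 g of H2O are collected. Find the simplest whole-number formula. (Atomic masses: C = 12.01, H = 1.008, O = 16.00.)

C7H16O

mol C = 11.4 / 44.01 = 0.2590; mass C = 0.2590 × 12.01 = 3.111 g
mol H = 2 × (5.334 / 18.02) = 0.5920; mass H = 0.5920 × 1.008 = 0.5967 g
mass O = 4.299 − (3.708) = 0.5913 g → mol O = 0.03696
Ratios (÷ 0.03696): C 7.009, H 16.020, O 1.000
→ C7H16O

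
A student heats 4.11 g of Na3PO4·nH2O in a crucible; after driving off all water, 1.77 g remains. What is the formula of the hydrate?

Mass of water lost = 4.11 − 1.77 = 2.34 g → 2.34 / 18.02 = 0.1299 mol H2O
Molar mass of Na3PO4 = 163.94 g/mol → mol Na3PO4 = 1.77 / 163.94 = 0.0108
n = 0.1299 / 0.0108 = 12.03 ≈ 12 → Na3PO4·12H2O

Na3PO4·12H2O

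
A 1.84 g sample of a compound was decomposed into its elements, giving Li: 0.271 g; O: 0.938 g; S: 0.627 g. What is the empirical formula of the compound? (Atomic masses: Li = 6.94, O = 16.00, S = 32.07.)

Li2O3S

Li: 0.271 g ÷ 6.94 g/mol = 0.03905 mol
O: 0.938 g ÷ 16.00 g/mol = 0.05862 mol
S: 0.627 g ÷ 32.07 g/mol = 0.01955 mol
Smallest is S at 0.01955 mol; normalising gives Li 1.997, O 2.999, S 1.000
Ratio ≈ 2:3:1, so the empirical formula is Li2O3S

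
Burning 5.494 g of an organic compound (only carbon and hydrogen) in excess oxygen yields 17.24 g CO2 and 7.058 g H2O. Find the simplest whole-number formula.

mol C = 17.24 / 44.01 = 0.3917; mass C = 0.3917 × 12.01 = 4.705 g
mol H = 2 × (7.058 / 18.02) = 0.7834; mass H = 0.7834 × 1.008 = 0.7896 g
Divide by the smallest (0.3917 mol C): C 1.000, H 2.000
Ratio ≈ 1:2, so the empirical formula is CH2

CH2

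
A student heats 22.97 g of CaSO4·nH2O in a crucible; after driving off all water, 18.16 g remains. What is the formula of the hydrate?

CaSO4·2H2O

Mass of water lost = 22.97 − 18.16 = 4.81 g → 4.81 / 18.02 = 0.2669 mol H2O
Molar mass of CaSO4 = 136.15 g/mol → mol CaSO4 = 18.16 / 136.15 = 0.1334
n = 0.2669 / 0.1334 = 2.00 ≈ 2 → CaSO4·2H2O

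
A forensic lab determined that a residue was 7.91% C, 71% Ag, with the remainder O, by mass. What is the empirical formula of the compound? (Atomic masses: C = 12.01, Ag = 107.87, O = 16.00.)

Assume 100 g: 7.91 g C, 71 g Ag, 21.09 g O.
Moles — C: 7.91 / 12.01 = 0.6586 mol; Ag: 71 / 107.87 = 0.6582 mol; O: 21.09 / 16.00 = 1.318 mol
Divide by the smallest (0.6582 mol Ag): C 1.001, Ag 1.000, O 2.003
≈ 1:1:2 → CAgO2

CAgO2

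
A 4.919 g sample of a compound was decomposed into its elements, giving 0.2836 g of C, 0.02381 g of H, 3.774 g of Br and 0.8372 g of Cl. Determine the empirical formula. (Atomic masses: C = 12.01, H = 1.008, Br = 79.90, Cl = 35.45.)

CHBr2Cl

n(C) = 0.2836/12.01 = 0.02361, n(H) = 0.02381/1.008 = 0.02362, n(Br) = 3.774/79.90 = 0.04723, n(Cl) = 0.8372/35.45 = 0.02362
Smallest is C at 0.02361 mol; normalising gives C 1.000, H 1.000, Br 2.000, Cl 1.000
Ratio ≈ 1:1:2:1, so the empirical formula is CHBr2Cl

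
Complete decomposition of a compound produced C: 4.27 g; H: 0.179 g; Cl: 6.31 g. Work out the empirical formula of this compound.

C2HCl

C: 4.27 g ÷ 12.01 g/mol = 0.3555 mol
H: 0.179 g ÷ 1.008 g/mol = 0.1776 mol
Cl: 6.31 g ÷ 35.45 g/mol = 0.178 mol
Divide by the smallest (0.1776 mol H): C 2.002, H 1.000, Cl 1.002
→ C2HCl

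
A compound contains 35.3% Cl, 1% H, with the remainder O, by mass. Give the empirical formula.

Assume 100 g: 35.3 g Cl, 1 g H, 63.7 g O.
n(Cl) = 35.3/35.45 = 0.9958, n(H) = 1/1.008 = 0.9921, n(O) = 63.7/16.00 = 3.981
Smallest is H at 0.9921 mol; normalising gives Cl 1.004, H 1.000, O 4.013
≈ 1:1:4 → ClHO4

ClHO4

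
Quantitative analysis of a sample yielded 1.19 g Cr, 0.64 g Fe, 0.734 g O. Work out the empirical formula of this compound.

Moles — Cr: 1.19 / 52.00 = 0.02288 mol; Fe: 0.64 / 55.85 = 0.01146 mol; O: 0.734 / 16.00 = 0.04587 mol
Smallest is Fe at 0.01146 mol; normalising gives Cr 1.997, Fe 1.000, O 4.003
Ratio ≈ 2:1:4, so the empirical formula is Cr2FeO4

Cr2FeO4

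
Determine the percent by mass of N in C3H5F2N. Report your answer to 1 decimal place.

15.1%

Molar mass = 3(12.01) + 5(1.008) + 2(19.00) + 1(14.01) = 93.080 g/mol
Mass of N per mole = 1 × 14.01 = 14.010 g
% N = 14.010 / 93.080 × 100 = 15.1%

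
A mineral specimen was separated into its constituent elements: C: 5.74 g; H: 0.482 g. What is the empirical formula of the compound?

CH

Moles — C: 5.74 / 12.01 = 0.4779 mol; H: 0.482 / 1.008 = 0.4782 mol
Divide by the smallest (0.4779 mol C): C 1.000, H 1.001
≈ 1:1 → CH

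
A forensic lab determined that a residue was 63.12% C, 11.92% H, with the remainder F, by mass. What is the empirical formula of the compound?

C4H9F

Assume 100 g: 63.12 g C, 11.92 g H, 24.96 g F.
n(C) = 63.12/12.01 = 5.256, n(H) = 11.92/1.008 = 11.83, n(F) = 24.96/19.00 = 1.314
Smallest is F at 1.314 mol; normalising gives C 4.001, H 9.002, F 1.000
Ratio ≈ 4:9:1, so the empirical formula is C4H9F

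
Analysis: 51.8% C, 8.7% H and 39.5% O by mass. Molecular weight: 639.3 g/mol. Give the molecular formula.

C28H56O16

Assume 100 g: 51.8 g C, 8.7 g H, 39.5 g O.
Moles — C: 51.8 / 12.01 = 4.313 mol; H: 8.7 / 1.008 = 8.631 mol; O: 39.5 / 16.00 = 2.469 mol
Smallest is O at 2.469 mol; normalising gives C 1.747, H 3.496, O 1.000
Scaling by 4: C 6.99, H 13.98, O 4.00 → C7H14O4
Empirical-formula mass = 162.18 g/mol
n = 639.3 / 162.18 = 3.94 ≈ 4
Molecular formula = (C7H14O4)×4 = C28H56O16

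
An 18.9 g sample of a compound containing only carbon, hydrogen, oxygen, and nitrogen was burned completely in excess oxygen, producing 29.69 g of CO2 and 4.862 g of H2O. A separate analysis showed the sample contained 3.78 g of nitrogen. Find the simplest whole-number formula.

C5H4N2O3

mol C = 29.69 / 44.01 = 0.6746; mass C = 0.6746 × 12.01 = 8.102 g
mol H = 2 × (4.862 / 18.02) = 0.5396; mass H = 0.5396 × 1.008 = 0.5439 g
mol N = 3.78 / 14.01 = 0.2698
mass O = 18.9 − (12.43) = 6.474 g → mol O = 0.4046
Smallest is N at 0.2698 mol; normalising gives C 2.500, H 2.000, N 1.000, O 1.500
Scaling by 2: C 5.00, H 4.00, N 2.00, O 3.00 → C5H4N2O3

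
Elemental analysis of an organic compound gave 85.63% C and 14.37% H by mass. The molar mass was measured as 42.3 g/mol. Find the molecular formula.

C3H6

Assume 100 g: 85.63 g C, 14.37 g H.
C: 85.63 g ÷ 12.01 g/mol = 7.13 mol
H: 14.37 g ÷ 1.008 g/mol = 14.26 mol
Ratios (÷ 7.13): C 1.000, H 1.999
≈ 1:2 → CH2
Empirical-formula mass = 14.03 g/mol
n = 42.3 / 14.03 = 3.02 ≈ 3
Molecular formula = (CH2)×3 = C3H6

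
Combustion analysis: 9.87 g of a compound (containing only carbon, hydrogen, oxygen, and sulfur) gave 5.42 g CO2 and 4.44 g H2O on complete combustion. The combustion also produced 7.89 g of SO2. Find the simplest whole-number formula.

mol C = 5.42 / 44.01 = 0.1232; mass C = 0.1232 × 12.01 = 1.479 g
mol H = 2 × (4.44 / 18.02) = 0.4928; mass H = 0.4928 × 1.008 = 0.4967 g
mol S = 7.89 / 64.07 = 0.1231; mass S = 3.949 g
mass O = 9.87 − (5.925) = 3.945 g → mol O = 0.2466
Smallest is S at 0.1231 mol; normalising gives C 1.000, H 4.002, O 2.002, S 1.000
≈ 1:4:2:1 → CH4O2S

CH4O2S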